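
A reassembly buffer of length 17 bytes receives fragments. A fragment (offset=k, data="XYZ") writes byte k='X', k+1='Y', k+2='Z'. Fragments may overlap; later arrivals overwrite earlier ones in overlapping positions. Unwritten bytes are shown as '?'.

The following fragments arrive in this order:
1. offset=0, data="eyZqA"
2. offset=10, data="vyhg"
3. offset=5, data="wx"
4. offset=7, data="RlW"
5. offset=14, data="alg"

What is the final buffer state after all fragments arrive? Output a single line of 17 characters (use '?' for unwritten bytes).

Fragment 1: offset=0 data="eyZqA" -> buffer=eyZqA????????????
Fragment 2: offset=10 data="vyhg" -> buffer=eyZqA?????vyhg???
Fragment 3: offset=5 data="wx" -> buffer=eyZqAwx???vyhg???
Fragment 4: offset=7 data="RlW" -> buffer=eyZqAwxRlWvyhg???
Fragment 5: offset=14 data="alg" -> buffer=eyZqAwxRlWvyhgalg

Answer: eyZqAwxRlWvyhgalg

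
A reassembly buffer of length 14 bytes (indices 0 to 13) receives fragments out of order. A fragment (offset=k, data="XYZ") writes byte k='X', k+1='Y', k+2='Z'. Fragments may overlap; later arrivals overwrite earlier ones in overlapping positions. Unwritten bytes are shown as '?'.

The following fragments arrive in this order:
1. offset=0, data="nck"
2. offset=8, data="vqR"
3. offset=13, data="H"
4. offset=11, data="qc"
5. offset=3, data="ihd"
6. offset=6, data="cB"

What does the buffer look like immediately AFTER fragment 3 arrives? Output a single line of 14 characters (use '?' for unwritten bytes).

Fragment 1: offset=0 data="nck" -> buffer=nck???????????
Fragment 2: offset=8 data="vqR" -> buffer=nck?????vqR???
Fragment 3: offset=13 data="H" -> buffer=nck?????vqR??H

Answer: nck?????vqR??H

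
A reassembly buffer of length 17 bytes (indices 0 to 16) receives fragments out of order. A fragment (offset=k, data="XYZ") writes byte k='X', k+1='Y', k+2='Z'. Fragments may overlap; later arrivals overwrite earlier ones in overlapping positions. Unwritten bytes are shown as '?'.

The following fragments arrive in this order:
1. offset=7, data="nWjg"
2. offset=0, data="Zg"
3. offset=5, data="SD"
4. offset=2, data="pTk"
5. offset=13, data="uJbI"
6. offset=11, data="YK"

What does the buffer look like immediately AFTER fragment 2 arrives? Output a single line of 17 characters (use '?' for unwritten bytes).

Fragment 1: offset=7 data="nWjg" -> buffer=???????nWjg??????
Fragment 2: offset=0 data="Zg" -> buffer=Zg?????nWjg??????

Answer: Zg?????nWjg??????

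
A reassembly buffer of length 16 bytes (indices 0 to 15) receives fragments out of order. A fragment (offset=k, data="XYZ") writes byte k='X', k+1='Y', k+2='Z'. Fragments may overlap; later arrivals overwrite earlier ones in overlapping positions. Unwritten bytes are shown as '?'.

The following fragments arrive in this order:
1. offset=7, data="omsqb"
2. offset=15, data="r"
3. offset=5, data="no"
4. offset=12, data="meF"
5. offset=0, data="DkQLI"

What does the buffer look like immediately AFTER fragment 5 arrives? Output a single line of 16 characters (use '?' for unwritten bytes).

Answer: DkQLInoomsqbmeFr

Derivation:
Fragment 1: offset=7 data="omsqb" -> buffer=???????omsqb????
Fragment 2: offset=15 data="r" -> buffer=???????omsqb???r
Fragment 3: offset=5 data="no" -> buffer=?????noomsqb???r
Fragment 4: offset=12 data="meF" -> buffer=?????noomsqbmeFr
Fragment 5: offset=0 data="DkQLI" -> buffer=DkQLInoomsqbmeFr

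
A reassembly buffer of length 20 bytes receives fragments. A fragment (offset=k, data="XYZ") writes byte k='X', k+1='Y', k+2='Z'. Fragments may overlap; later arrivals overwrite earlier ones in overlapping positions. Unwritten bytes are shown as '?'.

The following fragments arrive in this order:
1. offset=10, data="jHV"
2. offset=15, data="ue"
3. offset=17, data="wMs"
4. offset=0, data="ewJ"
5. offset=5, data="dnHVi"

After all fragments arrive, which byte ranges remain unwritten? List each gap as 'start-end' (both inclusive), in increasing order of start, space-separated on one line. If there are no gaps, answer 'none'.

Answer: 3-4 13-14

Derivation:
Fragment 1: offset=10 len=3
Fragment 2: offset=15 len=2
Fragment 3: offset=17 len=3
Fragment 4: offset=0 len=3
Fragment 5: offset=5 len=5
Gaps: 3-4 13-14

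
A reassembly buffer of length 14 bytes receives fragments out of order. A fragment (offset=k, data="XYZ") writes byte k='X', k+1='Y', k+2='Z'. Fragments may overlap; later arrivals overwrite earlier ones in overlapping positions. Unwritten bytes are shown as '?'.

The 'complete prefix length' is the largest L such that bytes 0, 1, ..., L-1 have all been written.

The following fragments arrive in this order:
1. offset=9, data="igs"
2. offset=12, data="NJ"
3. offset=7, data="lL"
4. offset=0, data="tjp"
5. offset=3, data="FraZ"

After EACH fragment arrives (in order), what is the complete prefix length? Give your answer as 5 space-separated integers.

Answer: 0 0 0 3 14

Derivation:
Fragment 1: offset=9 data="igs" -> buffer=?????????igs?? -> prefix_len=0
Fragment 2: offset=12 data="NJ" -> buffer=?????????igsNJ -> prefix_len=0
Fragment 3: offset=7 data="lL" -> buffer=???????lLigsNJ -> prefix_len=0
Fragment 4: offset=0 data="tjp" -> buffer=tjp????lLigsNJ -> prefix_len=3
Fragment 5: offset=3 data="FraZ" -> buffer=tjpFraZlLigsNJ -> prefix_len=14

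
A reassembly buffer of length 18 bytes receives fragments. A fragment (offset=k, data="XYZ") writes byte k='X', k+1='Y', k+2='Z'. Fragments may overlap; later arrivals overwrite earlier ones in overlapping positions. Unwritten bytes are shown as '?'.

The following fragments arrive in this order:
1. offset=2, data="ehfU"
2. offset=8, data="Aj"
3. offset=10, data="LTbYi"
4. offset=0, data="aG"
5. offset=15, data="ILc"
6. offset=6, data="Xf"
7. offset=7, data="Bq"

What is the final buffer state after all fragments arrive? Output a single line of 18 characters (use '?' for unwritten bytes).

Answer: aGehfUXBqjLTbYiILc

Derivation:
Fragment 1: offset=2 data="ehfU" -> buffer=??ehfU????????????
Fragment 2: offset=8 data="Aj" -> buffer=??ehfU??Aj????????
Fragment 3: offset=10 data="LTbYi" -> buffer=??ehfU??AjLTbYi???
Fragment 4: offset=0 data="aG" -> buffer=aGehfU??AjLTbYi???
Fragment 5: offset=15 data="ILc" -> buffer=aGehfU??AjLTbYiILc
Fragment 6: offset=6 data="Xf" -> buffer=aGehfUXfAjLTbYiILc
Fragment 7: offset=7 data="Bq" -> buffer=aGehfUXBqjLTbYiILc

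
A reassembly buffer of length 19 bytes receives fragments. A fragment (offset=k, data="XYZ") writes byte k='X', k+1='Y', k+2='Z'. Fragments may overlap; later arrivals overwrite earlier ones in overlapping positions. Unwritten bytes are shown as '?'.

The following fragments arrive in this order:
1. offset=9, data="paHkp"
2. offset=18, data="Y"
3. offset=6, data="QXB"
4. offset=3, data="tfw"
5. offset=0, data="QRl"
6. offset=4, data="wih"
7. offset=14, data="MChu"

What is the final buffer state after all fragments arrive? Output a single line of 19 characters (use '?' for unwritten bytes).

Fragment 1: offset=9 data="paHkp" -> buffer=?????????paHkp?????
Fragment 2: offset=18 data="Y" -> buffer=?????????paHkp????Y
Fragment 3: offset=6 data="QXB" -> buffer=??????QXBpaHkp????Y
Fragment 4: offset=3 data="tfw" -> buffer=???tfwQXBpaHkp????Y
Fragment 5: offset=0 data="QRl" -> buffer=QRltfwQXBpaHkp????Y
Fragment 6: offset=4 data="wih" -> buffer=QRltwihXBpaHkp????Y
Fragment 7: offset=14 data="MChu" -> buffer=QRltwihXBpaHkpMChuY

Answer: QRltwihXBpaHkpMChuY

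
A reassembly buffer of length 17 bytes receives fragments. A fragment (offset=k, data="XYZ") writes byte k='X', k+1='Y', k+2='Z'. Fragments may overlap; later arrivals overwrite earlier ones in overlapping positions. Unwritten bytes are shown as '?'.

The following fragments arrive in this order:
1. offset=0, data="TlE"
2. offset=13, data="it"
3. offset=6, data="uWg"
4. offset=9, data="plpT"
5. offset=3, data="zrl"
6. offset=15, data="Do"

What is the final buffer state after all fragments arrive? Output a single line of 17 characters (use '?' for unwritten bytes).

Answer: TlEzrluWgplpTitDo

Derivation:
Fragment 1: offset=0 data="TlE" -> buffer=TlE??????????????
Fragment 2: offset=13 data="it" -> buffer=TlE??????????it??
Fragment 3: offset=6 data="uWg" -> buffer=TlE???uWg????it??
Fragment 4: offset=9 data="plpT" -> buffer=TlE???uWgplpTit??
Fragment 5: offset=3 data="zrl" -> buffer=TlEzrluWgplpTit??
Fragment 6: offset=15 data="Do" -> buffer=TlEzrluWgplpTitDo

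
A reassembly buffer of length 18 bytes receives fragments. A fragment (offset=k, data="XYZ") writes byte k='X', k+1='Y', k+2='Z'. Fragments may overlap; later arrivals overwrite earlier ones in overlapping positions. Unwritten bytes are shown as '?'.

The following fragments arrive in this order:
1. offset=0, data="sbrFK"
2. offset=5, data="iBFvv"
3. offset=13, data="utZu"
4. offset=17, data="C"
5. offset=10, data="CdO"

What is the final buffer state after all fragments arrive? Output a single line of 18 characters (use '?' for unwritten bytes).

Answer: sbrFKiBFvvCdOutZuC

Derivation:
Fragment 1: offset=0 data="sbrFK" -> buffer=sbrFK?????????????
Fragment 2: offset=5 data="iBFvv" -> buffer=sbrFKiBFvv????????
Fragment 3: offset=13 data="utZu" -> buffer=sbrFKiBFvv???utZu?
Fragment 4: offset=17 data="C" -> buffer=sbrFKiBFvv???utZuC
Fragment 5: offset=10 data="CdO" -> buffer=sbrFKiBFvvCdOutZuC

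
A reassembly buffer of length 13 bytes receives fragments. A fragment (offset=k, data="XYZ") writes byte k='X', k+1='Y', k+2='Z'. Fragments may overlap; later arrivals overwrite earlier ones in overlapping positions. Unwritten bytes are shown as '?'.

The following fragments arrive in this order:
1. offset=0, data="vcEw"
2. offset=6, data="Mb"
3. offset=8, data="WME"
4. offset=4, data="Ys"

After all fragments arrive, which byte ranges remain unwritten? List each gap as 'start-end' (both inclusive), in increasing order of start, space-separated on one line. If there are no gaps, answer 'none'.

Fragment 1: offset=0 len=4
Fragment 2: offset=6 len=2
Fragment 3: offset=8 len=3
Fragment 4: offset=4 len=2
Gaps: 11-12

Answer: 11-12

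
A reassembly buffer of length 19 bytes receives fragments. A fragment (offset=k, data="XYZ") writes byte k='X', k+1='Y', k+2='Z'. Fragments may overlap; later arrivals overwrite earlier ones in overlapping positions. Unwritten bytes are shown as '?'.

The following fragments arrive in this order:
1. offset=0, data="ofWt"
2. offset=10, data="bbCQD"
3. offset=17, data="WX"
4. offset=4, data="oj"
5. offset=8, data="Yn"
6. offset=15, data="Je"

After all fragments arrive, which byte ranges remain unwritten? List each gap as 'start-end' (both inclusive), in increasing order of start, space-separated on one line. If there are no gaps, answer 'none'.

Answer: 6-7

Derivation:
Fragment 1: offset=0 len=4
Fragment 2: offset=10 len=5
Fragment 3: offset=17 len=2
Fragment 4: offset=4 len=2
Fragment 5: offset=8 len=2
Fragment 6: offset=15 len=2
Gaps: 6-7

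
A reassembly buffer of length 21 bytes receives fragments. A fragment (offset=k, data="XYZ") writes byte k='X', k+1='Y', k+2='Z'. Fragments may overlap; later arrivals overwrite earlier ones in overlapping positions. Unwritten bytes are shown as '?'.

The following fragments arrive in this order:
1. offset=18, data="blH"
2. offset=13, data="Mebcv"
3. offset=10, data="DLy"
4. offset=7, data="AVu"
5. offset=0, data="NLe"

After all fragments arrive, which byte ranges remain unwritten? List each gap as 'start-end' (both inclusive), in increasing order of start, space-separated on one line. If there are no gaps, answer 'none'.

Answer: 3-6

Derivation:
Fragment 1: offset=18 len=3
Fragment 2: offset=13 len=5
Fragment 3: offset=10 len=3
Fragment 4: offset=7 len=3
Fragment 5: offset=0 len=3
Gaps: 3-6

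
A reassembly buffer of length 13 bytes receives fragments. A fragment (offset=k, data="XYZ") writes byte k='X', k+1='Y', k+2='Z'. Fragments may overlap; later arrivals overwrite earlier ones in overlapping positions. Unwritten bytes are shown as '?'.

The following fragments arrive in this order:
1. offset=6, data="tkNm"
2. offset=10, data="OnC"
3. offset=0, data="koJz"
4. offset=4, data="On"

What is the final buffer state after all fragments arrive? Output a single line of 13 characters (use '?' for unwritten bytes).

Answer: koJzOntkNmOnC

Derivation:
Fragment 1: offset=6 data="tkNm" -> buffer=??????tkNm???
Fragment 2: offset=10 data="OnC" -> buffer=??????tkNmOnC
Fragment 3: offset=0 data="koJz" -> buffer=koJz??tkNmOnC
Fragment 4: offset=4 data="On" -> buffer=koJzOntkNmOnC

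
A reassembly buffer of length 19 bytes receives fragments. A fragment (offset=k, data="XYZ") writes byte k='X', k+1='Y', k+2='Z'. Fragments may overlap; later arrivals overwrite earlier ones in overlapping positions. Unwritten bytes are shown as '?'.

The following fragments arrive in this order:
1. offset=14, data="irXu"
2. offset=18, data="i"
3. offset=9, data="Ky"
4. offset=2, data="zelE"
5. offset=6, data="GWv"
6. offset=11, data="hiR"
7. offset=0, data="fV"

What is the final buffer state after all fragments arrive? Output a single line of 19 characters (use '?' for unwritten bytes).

Fragment 1: offset=14 data="irXu" -> buffer=??????????????irXu?
Fragment 2: offset=18 data="i" -> buffer=??????????????irXui
Fragment 3: offset=9 data="Ky" -> buffer=?????????Ky???irXui
Fragment 4: offset=2 data="zelE" -> buffer=??zelE???Ky???irXui
Fragment 5: offset=6 data="GWv" -> buffer=??zelEGWvKy???irXui
Fragment 6: offset=11 data="hiR" -> buffer=??zelEGWvKyhiRirXui
Fragment 7: offset=0 data="fV" -> buffer=fVzelEGWvKyhiRirXui

Answer: fVzelEGWvKyhiRirXui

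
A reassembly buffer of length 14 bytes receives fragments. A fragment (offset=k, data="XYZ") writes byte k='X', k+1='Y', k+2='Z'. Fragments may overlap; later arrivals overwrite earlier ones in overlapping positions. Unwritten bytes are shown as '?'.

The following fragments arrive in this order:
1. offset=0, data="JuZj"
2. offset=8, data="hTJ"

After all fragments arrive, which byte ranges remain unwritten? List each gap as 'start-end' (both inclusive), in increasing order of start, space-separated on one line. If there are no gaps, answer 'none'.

Fragment 1: offset=0 len=4
Fragment 2: offset=8 len=3
Gaps: 4-7 11-13

Answer: 4-7 11-13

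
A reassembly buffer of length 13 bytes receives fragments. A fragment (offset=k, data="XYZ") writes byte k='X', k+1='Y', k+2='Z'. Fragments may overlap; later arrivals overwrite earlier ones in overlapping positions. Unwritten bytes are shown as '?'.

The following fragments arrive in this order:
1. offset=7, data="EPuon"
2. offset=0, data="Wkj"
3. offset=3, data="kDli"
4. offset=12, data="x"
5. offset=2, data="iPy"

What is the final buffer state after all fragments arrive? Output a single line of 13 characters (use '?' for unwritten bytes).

Answer: WkiPyliEPuonx

Derivation:
Fragment 1: offset=7 data="EPuon" -> buffer=???????EPuon?
Fragment 2: offset=0 data="Wkj" -> buffer=Wkj????EPuon?
Fragment 3: offset=3 data="kDli" -> buffer=WkjkDliEPuon?
Fragment 4: offset=12 data="x" -> buffer=WkjkDliEPuonx
Fragment 5: offset=2 data="iPy" -> buffer=WkiPyliEPuonx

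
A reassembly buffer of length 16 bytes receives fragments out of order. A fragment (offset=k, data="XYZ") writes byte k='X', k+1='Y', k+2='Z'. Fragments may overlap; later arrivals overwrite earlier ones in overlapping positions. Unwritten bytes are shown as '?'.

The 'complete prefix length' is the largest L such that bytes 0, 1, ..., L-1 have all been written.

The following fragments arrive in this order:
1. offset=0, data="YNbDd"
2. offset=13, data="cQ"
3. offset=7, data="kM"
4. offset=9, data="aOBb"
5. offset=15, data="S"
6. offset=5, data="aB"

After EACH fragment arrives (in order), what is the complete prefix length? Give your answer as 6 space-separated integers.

Fragment 1: offset=0 data="YNbDd" -> buffer=YNbDd??????????? -> prefix_len=5
Fragment 2: offset=13 data="cQ" -> buffer=YNbDd????????cQ? -> prefix_len=5
Fragment 3: offset=7 data="kM" -> buffer=YNbDd??kM????cQ? -> prefix_len=5
Fragment 4: offset=9 data="aOBb" -> buffer=YNbDd??kMaOBbcQ? -> prefix_len=5
Fragment 5: offset=15 data="S" -> buffer=YNbDd??kMaOBbcQS -> prefix_len=5
Fragment 6: offset=5 data="aB" -> buffer=YNbDdaBkMaOBbcQS -> prefix_len=16

Answer: 5 5 5 5 5 16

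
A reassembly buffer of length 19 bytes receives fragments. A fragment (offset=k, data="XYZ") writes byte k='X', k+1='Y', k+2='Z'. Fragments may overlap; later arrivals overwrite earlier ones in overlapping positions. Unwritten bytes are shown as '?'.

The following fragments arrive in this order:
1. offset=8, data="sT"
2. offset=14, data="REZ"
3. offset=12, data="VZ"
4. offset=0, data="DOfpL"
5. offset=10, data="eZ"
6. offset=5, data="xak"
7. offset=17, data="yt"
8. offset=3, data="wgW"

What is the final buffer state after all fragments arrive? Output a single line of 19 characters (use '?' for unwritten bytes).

Fragment 1: offset=8 data="sT" -> buffer=????????sT?????????
Fragment 2: offset=14 data="REZ" -> buffer=????????sT????REZ??
Fragment 3: offset=12 data="VZ" -> buffer=????????sT??VZREZ??
Fragment 4: offset=0 data="DOfpL" -> buffer=DOfpL???sT??VZREZ??
Fragment 5: offset=10 data="eZ" -> buffer=DOfpL???sTeZVZREZ??
Fragment 6: offset=5 data="xak" -> buffer=DOfpLxaksTeZVZREZ??
Fragment 7: offset=17 data="yt" -> buffer=DOfpLxaksTeZVZREZyt
Fragment 8: offset=3 data="wgW" -> buffer=DOfwgWaksTeZVZREZyt

Answer: DOfwgWaksTeZVZREZyt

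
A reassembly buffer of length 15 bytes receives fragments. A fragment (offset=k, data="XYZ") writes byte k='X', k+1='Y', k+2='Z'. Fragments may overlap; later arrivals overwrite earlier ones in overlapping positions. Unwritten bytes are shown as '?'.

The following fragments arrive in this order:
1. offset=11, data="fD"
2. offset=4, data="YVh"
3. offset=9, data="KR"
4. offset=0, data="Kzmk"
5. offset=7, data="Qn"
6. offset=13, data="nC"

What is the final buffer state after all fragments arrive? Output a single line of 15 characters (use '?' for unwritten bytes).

Fragment 1: offset=11 data="fD" -> buffer=???????????fD??
Fragment 2: offset=4 data="YVh" -> buffer=????YVh????fD??
Fragment 3: offset=9 data="KR" -> buffer=????YVh??KRfD??
Fragment 4: offset=0 data="Kzmk" -> buffer=KzmkYVh??KRfD??
Fragment 5: offset=7 data="Qn" -> buffer=KzmkYVhQnKRfD??
Fragment 6: offset=13 data="nC" -> buffer=KzmkYVhQnKRfDnC

Answer: KzmkYVhQnKRfDnC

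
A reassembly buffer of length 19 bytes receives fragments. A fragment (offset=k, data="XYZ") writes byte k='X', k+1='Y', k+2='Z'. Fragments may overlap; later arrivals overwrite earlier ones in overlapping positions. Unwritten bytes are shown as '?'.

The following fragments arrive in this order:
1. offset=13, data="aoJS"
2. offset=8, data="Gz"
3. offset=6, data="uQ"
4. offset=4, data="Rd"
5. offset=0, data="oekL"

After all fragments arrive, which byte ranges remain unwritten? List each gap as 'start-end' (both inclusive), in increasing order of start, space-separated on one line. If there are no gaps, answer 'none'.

Fragment 1: offset=13 len=4
Fragment 2: offset=8 len=2
Fragment 3: offset=6 len=2
Fragment 4: offset=4 len=2
Fragment 5: offset=0 len=4
Gaps: 10-12 17-18

Answer: 10-12 17-18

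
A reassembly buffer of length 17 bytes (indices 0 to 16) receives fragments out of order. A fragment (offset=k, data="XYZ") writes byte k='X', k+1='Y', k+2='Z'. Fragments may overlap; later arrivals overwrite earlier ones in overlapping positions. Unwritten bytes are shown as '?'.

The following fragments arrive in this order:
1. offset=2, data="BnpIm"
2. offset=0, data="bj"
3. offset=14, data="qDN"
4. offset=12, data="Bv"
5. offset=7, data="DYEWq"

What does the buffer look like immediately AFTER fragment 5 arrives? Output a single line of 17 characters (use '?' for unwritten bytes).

Answer: bjBnpImDYEWqBvqDN

Derivation:
Fragment 1: offset=2 data="BnpIm" -> buffer=??BnpIm??????????
Fragment 2: offset=0 data="bj" -> buffer=bjBnpIm??????????
Fragment 3: offset=14 data="qDN" -> buffer=bjBnpIm???????qDN
Fragment 4: offset=12 data="Bv" -> buffer=bjBnpIm?????BvqDN
Fragment 5: offset=7 data="DYEWq" -> buffer=bjBnpImDYEWqBvqDN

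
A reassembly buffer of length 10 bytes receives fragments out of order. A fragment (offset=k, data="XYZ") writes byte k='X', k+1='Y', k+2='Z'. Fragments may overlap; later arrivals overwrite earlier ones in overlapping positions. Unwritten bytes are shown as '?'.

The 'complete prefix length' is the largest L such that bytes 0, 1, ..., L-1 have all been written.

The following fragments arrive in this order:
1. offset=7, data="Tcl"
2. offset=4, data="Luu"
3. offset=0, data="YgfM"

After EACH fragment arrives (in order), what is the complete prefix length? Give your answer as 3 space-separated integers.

Answer: 0 0 10

Derivation:
Fragment 1: offset=7 data="Tcl" -> buffer=???????Tcl -> prefix_len=0
Fragment 2: offset=4 data="Luu" -> buffer=????LuuTcl -> prefix_len=0
Fragment 3: offset=0 data="YgfM" -> buffer=YgfMLuuTcl -> prefix_len=10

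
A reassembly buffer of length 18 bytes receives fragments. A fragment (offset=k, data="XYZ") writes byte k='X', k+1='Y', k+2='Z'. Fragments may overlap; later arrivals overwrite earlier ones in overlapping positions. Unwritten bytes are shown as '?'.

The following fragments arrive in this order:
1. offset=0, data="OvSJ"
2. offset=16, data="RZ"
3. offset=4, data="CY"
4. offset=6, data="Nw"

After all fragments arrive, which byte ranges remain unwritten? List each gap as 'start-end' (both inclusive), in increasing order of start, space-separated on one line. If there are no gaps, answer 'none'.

Fragment 1: offset=0 len=4
Fragment 2: offset=16 len=2
Fragment 3: offset=4 len=2
Fragment 4: offset=6 len=2
Gaps: 8-15

Answer: 8-15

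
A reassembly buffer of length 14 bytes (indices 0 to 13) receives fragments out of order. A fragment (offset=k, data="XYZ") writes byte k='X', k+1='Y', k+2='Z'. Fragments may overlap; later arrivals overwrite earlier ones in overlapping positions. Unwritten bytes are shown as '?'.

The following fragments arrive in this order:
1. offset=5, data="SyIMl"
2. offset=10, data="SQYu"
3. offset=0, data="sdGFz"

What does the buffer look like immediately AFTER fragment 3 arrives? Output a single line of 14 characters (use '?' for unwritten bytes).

Fragment 1: offset=5 data="SyIMl" -> buffer=?????SyIMl????
Fragment 2: offset=10 data="SQYu" -> buffer=?????SyIMlSQYu
Fragment 3: offset=0 data="sdGFz" -> buffer=sdGFzSyIMlSQYu

Answer: sdGFzSyIMlSQYu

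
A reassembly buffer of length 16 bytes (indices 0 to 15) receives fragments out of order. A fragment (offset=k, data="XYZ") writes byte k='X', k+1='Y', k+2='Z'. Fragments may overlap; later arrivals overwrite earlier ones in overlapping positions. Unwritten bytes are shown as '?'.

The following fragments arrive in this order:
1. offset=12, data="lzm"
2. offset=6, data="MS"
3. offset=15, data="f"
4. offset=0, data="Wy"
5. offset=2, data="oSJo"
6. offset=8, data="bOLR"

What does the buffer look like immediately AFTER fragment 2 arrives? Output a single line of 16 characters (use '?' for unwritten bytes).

Fragment 1: offset=12 data="lzm" -> buffer=????????????lzm?
Fragment 2: offset=6 data="MS" -> buffer=??????MS????lzm?

Answer: ??????MS????lzm?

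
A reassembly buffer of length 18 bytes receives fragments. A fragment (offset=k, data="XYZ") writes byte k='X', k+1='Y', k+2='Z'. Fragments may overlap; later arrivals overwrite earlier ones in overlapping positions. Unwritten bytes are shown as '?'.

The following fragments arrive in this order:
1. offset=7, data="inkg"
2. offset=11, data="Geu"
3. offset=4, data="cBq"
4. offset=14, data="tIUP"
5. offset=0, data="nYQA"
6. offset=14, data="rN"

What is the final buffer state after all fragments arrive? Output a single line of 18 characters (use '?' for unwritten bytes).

Fragment 1: offset=7 data="inkg" -> buffer=???????inkg???????
Fragment 2: offset=11 data="Geu" -> buffer=???????inkgGeu????
Fragment 3: offset=4 data="cBq" -> buffer=????cBqinkgGeu????
Fragment 4: offset=14 data="tIUP" -> buffer=????cBqinkgGeutIUP
Fragment 5: offset=0 data="nYQA" -> buffer=nYQAcBqinkgGeutIUP
Fragment 6: offset=14 data="rN" -> buffer=nYQAcBqinkgGeurNUP

Answer: nYQAcBqinkgGeurNUP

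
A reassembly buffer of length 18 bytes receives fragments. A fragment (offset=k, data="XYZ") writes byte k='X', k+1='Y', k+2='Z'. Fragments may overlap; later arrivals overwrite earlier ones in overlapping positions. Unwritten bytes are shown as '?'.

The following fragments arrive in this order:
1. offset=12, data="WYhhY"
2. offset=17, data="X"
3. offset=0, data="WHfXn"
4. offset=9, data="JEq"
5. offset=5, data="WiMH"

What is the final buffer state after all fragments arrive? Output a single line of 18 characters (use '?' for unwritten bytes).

Fragment 1: offset=12 data="WYhhY" -> buffer=????????????WYhhY?
Fragment 2: offset=17 data="X" -> buffer=????????????WYhhYX
Fragment 3: offset=0 data="WHfXn" -> buffer=WHfXn???????WYhhYX
Fragment 4: offset=9 data="JEq" -> buffer=WHfXn????JEqWYhhYX
Fragment 5: offset=5 data="WiMH" -> buffer=WHfXnWiMHJEqWYhhYX

Answer: WHfXnWiMHJEqWYhhYX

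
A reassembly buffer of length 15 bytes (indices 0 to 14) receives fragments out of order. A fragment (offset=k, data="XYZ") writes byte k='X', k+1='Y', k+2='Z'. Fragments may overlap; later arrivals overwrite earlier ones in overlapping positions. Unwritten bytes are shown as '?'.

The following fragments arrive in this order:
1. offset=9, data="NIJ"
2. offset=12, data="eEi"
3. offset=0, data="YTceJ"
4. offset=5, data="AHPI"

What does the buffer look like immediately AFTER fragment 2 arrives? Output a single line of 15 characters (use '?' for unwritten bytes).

Fragment 1: offset=9 data="NIJ" -> buffer=?????????NIJ???
Fragment 2: offset=12 data="eEi" -> buffer=?????????NIJeEi

Answer: ?????????NIJeEi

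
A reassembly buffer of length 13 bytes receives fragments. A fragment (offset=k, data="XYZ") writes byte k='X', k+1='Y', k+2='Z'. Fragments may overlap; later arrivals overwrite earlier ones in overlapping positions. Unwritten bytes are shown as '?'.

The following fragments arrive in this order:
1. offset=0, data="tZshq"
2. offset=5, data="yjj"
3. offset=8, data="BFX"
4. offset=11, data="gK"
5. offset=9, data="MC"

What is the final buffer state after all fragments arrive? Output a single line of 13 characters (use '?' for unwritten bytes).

Fragment 1: offset=0 data="tZshq" -> buffer=tZshq????????
Fragment 2: offset=5 data="yjj" -> buffer=tZshqyjj?????
Fragment 3: offset=8 data="BFX" -> buffer=tZshqyjjBFX??
Fragment 4: offset=11 data="gK" -> buffer=tZshqyjjBFXgK
Fragment 5: offset=9 data="MC" -> buffer=tZshqyjjBMCgK

Answer: tZshqyjjBMCgK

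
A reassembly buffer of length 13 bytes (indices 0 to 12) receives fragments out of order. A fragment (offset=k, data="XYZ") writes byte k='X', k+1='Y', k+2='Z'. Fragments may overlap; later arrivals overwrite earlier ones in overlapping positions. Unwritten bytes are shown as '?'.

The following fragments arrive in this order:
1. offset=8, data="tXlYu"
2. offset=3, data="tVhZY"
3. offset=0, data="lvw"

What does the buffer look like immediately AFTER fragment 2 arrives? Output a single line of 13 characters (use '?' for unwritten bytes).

Answer: ???tVhZYtXlYu

Derivation:
Fragment 1: offset=8 data="tXlYu" -> buffer=????????tXlYu
Fragment 2: offset=3 data="tVhZY" -> buffer=???tVhZYtXlYu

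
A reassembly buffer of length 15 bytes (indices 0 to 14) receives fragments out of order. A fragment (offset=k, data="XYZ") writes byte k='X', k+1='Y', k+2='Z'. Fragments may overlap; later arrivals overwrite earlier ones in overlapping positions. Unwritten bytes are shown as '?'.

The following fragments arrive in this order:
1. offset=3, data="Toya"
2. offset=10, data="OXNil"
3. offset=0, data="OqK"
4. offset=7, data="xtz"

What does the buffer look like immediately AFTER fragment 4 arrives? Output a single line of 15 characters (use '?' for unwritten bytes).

Fragment 1: offset=3 data="Toya" -> buffer=???Toya????????
Fragment 2: offset=10 data="OXNil" -> buffer=???Toya???OXNil
Fragment 3: offset=0 data="OqK" -> buffer=OqKToya???OXNil
Fragment 4: offset=7 data="xtz" -> buffer=OqKToyaxtzOXNil

Answer: OqKToyaxtzOXNil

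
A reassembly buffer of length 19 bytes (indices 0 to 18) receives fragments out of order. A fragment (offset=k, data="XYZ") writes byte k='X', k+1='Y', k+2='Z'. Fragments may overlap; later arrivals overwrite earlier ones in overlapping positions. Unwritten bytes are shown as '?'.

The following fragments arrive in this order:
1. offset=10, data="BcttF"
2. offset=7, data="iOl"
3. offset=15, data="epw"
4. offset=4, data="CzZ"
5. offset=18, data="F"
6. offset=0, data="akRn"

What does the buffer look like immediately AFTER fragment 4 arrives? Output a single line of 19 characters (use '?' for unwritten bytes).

Answer: ????CzZiOlBcttFepw?

Derivation:
Fragment 1: offset=10 data="BcttF" -> buffer=??????????BcttF????
Fragment 2: offset=7 data="iOl" -> buffer=???????iOlBcttF????
Fragment 3: offset=15 data="epw" -> buffer=???????iOlBcttFepw?
Fragment 4: offset=4 data="CzZ" -> buffer=????CzZiOlBcttFepw?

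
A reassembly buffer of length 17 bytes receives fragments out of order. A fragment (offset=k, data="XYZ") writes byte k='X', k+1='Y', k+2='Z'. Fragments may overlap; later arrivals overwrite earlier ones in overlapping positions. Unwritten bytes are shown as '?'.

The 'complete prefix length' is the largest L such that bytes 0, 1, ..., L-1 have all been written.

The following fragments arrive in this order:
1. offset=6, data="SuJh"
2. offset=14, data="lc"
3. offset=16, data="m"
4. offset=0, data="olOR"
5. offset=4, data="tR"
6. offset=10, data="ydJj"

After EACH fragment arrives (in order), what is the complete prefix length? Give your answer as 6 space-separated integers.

Fragment 1: offset=6 data="SuJh" -> buffer=??????SuJh??????? -> prefix_len=0
Fragment 2: offset=14 data="lc" -> buffer=??????SuJh????lc? -> prefix_len=0
Fragment 3: offset=16 data="m" -> buffer=??????SuJh????lcm -> prefix_len=0
Fragment 4: offset=0 data="olOR" -> buffer=olOR??SuJh????lcm -> prefix_len=4
Fragment 5: offset=4 data="tR" -> buffer=olORtRSuJh????lcm -> prefix_len=10
Fragment 6: offset=10 data="ydJj" -> buffer=olORtRSuJhydJjlcm -> prefix_len=17

Answer: 0 0 0 4 10 17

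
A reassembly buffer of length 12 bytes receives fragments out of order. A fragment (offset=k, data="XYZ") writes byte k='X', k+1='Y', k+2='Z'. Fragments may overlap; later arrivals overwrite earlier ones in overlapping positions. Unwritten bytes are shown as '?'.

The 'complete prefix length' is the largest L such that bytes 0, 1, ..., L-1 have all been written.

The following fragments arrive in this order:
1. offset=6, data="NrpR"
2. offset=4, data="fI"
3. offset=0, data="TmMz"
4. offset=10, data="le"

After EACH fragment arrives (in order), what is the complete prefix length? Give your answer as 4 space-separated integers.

Answer: 0 0 10 12

Derivation:
Fragment 1: offset=6 data="NrpR" -> buffer=??????NrpR?? -> prefix_len=0
Fragment 2: offset=4 data="fI" -> buffer=????fINrpR?? -> prefix_len=0
Fragment 3: offset=0 data="TmMz" -> buffer=TmMzfINrpR?? -> prefix_len=10
Fragment 4: offset=10 data="le" -> buffer=TmMzfINrpRle -> prefix_len=12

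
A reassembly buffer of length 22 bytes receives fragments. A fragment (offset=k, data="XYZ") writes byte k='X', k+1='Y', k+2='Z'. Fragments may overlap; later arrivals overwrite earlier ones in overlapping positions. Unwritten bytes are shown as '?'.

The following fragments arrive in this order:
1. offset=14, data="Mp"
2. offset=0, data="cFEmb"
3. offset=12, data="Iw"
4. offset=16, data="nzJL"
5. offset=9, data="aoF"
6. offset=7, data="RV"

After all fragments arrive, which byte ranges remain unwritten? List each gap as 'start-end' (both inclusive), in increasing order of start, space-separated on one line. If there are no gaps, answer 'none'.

Fragment 1: offset=14 len=2
Fragment 2: offset=0 len=5
Fragment 3: offset=12 len=2
Fragment 4: offset=16 len=4
Fragment 5: offset=9 len=3
Fragment 6: offset=7 len=2
Gaps: 5-6 20-21

Answer: 5-6 20-21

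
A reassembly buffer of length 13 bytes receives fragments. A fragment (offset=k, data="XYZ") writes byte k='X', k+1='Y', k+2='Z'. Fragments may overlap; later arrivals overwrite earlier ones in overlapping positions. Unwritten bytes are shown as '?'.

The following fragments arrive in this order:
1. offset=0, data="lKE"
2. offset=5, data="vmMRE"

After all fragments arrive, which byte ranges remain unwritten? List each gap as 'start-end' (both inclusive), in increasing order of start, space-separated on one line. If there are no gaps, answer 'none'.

Answer: 3-4 10-12

Derivation:
Fragment 1: offset=0 len=3
Fragment 2: offset=5 len=5
Gaps: 3-4 10-12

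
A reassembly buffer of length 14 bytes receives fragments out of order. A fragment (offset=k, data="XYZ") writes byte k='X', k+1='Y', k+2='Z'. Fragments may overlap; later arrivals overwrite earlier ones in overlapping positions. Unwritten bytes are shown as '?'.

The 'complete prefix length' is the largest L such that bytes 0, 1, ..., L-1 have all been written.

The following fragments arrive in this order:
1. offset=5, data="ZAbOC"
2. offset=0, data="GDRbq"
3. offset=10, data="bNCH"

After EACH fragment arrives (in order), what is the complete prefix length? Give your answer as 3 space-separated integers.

Answer: 0 10 14

Derivation:
Fragment 1: offset=5 data="ZAbOC" -> buffer=?????ZAbOC???? -> prefix_len=0
Fragment 2: offset=0 data="GDRbq" -> buffer=GDRbqZAbOC???? -> prefix_len=10
Fragment 3: offset=10 data="bNCH" -> buffer=GDRbqZAbOCbNCH -> prefix_len=14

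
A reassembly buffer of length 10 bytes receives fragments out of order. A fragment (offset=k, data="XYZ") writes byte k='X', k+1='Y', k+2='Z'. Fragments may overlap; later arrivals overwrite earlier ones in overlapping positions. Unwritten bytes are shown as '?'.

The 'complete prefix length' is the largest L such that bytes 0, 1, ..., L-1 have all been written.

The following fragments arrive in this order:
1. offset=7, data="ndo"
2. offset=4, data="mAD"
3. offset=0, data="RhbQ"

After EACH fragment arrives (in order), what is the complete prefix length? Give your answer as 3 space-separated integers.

Answer: 0 0 10

Derivation:
Fragment 1: offset=7 data="ndo" -> buffer=???????ndo -> prefix_len=0
Fragment 2: offset=4 data="mAD" -> buffer=????mADndo -> prefix_len=0
Fragment 3: offset=0 data="RhbQ" -> buffer=RhbQmADndo -> prefix_len=10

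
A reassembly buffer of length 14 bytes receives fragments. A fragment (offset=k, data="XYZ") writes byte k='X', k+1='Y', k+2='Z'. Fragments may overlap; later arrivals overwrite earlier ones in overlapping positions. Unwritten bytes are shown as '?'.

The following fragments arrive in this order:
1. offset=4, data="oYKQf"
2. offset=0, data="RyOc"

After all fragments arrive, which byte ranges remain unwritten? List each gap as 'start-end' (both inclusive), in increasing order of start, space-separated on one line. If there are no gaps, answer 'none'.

Fragment 1: offset=4 len=5
Fragment 2: offset=0 len=4
Gaps: 9-13

Answer: 9-13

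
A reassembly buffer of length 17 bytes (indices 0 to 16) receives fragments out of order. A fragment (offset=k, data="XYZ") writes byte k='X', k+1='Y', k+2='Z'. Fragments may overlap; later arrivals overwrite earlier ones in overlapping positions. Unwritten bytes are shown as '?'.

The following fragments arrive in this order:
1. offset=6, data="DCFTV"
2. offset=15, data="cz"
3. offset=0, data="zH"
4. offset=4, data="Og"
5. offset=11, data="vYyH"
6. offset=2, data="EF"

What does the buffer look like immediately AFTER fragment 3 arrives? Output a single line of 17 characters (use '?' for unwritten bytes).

Fragment 1: offset=6 data="DCFTV" -> buffer=??????DCFTV??????
Fragment 2: offset=15 data="cz" -> buffer=??????DCFTV????cz
Fragment 3: offset=0 data="zH" -> buffer=zH????DCFTV????cz

Answer: zH????DCFTV????cz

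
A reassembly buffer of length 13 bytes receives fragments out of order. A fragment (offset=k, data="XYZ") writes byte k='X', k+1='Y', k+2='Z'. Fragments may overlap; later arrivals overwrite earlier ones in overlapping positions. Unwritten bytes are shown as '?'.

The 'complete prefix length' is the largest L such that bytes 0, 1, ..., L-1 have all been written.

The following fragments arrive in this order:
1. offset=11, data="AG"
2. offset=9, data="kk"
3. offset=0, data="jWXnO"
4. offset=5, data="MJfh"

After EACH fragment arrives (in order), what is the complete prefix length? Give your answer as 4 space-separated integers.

Fragment 1: offset=11 data="AG" -> buffer=???????????AG -> prefix_len=0
Fragment 2: offset=9 data="kk" -> buffer=?????????kkAG -> prefix_len=0
Fragment 3: offset=0 data="jWXnO" -> buffer=jWXnO????kkAG -> prefix_len=5
Fragment 4: offset=5 data="MJfh" -> buffer=jWXnOMJfhkkAG -> prefix_len=13

Answer: 0 0 5 13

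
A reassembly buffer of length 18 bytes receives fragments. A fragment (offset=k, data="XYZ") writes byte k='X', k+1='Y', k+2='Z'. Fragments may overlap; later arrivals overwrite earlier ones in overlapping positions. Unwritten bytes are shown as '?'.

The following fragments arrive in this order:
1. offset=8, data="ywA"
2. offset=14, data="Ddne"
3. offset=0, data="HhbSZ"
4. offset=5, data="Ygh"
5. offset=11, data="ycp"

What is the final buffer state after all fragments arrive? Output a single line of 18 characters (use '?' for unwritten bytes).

Answer: HhbSZYghywAycpDdne

Derivation:
Fragment 1: offset=8 data="ywA" -> buffer=????????ywA???????
Fragment 2: offset=14 data="Ddne" -> buffer=????????ywA???Ddne
Fragment 3: offset=0 data="HhbSZ" -> buffer=HhbSZ???ywA???Ddne
Fragment 4: offset=5 data="Ygh" -> buffer=HhbSZYghywA???Ddne
Fragment 5: offset=11 data="ycp" -> buffer=HhbSZYghywAycpDdne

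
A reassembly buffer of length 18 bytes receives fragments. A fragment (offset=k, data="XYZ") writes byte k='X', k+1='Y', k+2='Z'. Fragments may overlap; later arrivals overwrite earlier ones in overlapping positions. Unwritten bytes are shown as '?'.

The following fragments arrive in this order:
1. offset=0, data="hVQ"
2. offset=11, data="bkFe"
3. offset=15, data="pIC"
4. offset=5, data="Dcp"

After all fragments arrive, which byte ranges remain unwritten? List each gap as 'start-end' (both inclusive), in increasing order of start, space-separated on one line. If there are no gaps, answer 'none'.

Answer: 3-4 8-10

Derivation:
Fragment 1: offset=0 len=3
Fragment 2: offset=11 len=4
Fragment 3: offset=15 len=3
Fragment 4: offset=5 len=3
Gaps: 3-4 8-10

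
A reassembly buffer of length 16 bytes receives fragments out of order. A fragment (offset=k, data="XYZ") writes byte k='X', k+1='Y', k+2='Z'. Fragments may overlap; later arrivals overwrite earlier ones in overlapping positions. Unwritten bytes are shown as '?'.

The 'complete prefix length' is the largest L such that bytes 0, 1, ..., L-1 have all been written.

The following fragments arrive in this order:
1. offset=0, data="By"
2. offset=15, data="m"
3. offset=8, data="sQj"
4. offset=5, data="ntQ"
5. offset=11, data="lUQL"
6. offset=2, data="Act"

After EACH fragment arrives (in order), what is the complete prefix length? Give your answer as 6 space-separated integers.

Fragment 1: offset=0 data="By" -> buffer=By?????????????? -> prefix_len=2
Fragment 2: offset=15 data="m" -> buffer=By?????????????m -> prefix_len=2
Fragment 3: offset=8 data="sQj" -> buffer=By??????sQj????m -> prefix_len=2
Fragment 4: offset=5 data="ntQ" -> buffer=By???ntQsQj????m -> prefix_len=2
Fragment 5: offset=11 data="lUQL" -> buffer=By???ntQsQjlUQLm -> prefix_len=2
Fragment 6: offset=2 data="Act" -> buffer=ByActntQsQjlUQLm -> prefix_len=16

Answer: 2 2 2 2 2 16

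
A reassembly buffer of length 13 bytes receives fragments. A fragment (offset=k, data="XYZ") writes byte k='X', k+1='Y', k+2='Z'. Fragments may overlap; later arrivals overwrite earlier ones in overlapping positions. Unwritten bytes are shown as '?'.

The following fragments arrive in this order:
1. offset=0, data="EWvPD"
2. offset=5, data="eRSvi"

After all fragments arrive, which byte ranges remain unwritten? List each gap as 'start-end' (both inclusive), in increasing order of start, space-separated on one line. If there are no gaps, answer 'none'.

Answer: 10-12

Derivation:
Fragment 1: offset=0 len=5
Fragment 2: offset=5 len=5
Gaps: 10-12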